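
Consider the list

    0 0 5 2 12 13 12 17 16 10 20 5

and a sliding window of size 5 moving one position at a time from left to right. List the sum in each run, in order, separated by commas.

[0, 0, 5, 2, 12] → sum 19
[0, 5, 2, 12, 13] → sum 32
[5, 2, 12, 13, 12] → sum 44
[2, 12, 13, 12, 17] → sum 56
[12, 13, 12, 17, 16] → sum 70
[13, 12, 17, 16, 10] → sum 68
[12, 17, 16, 10, 20] → sum 75
[17, 16, 10, 20, 5] → sum 68

19, 32, 44, 56, 70, 68, 75, 68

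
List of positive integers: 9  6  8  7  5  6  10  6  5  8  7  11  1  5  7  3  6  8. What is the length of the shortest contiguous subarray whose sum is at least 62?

9

add 9: running sum 9 < 62
add 6: running sum 15 < 62
add 8: running sum 23 < 62
add 7: running sum 30 < 62
add 5: running sum 35 < 62
add 6: running sum 41 < 62
add 10: running sum 51 < 62
add 6: running sum 57 < 62
end 8: [9, 6, 8, 7, 5, 6, 10, 6, 5] sum 62, len 9
end 9: [9, 6, 8, 7, 5, 6, 10, 6, 5, 8] sum 70, len 10
end 10: [8, 7, 5, 6, 10, 6, 5, 8, 7] sum 62, len 9
end 11: [7, 5, 6, 10, 6, 5, 8, 7, 11] sum 65, len 9
end 12: [7, 5, 6, 10, 6, 5, 8, 7, 11, 1] sum 66, len 10
end 13: [5, 6, 10, 6, 5, 8, 7, 11, 1, 5] sum 64, len 10
end 14: [6, 10, 6, 5, 8, 7, 11, 1, 5, 7] sum 66, len 10
end 15: [10, 6, 5, 8, 7, 11, 1, 5, 7, 3] sum 63, len 10
end 16: [10, 6, 5, 8, 7, 11, 1, 5, 7, 3, 6] sum 69, len 11
end 17: [6, 5, 8, 7, 11, 1, 5, 7, 3, 6, 8] sum 67, len 11
Shortest qualifying length: 9.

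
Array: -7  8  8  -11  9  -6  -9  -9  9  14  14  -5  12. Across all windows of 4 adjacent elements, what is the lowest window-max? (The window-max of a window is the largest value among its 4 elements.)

Window maxs for each of the 10 positions:
-7 8 8 -11 → max 8
8 8 -11 9 → max 9
8 -11 9 -6 → max 9
-11 9 -6 -9 → max 9
9 -6 -9 -9 → max 9
-6 -9 -9 9 → max 9
-9 -9 9 14 → max 14
-9 9 14 14 → max 14
9 14 14 -5 → max 14
14 14 -5 12 → max 14
Lowest of these is 8.

8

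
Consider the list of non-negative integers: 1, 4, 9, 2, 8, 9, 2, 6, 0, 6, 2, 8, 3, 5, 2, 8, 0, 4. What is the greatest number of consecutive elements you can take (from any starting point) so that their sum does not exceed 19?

5

add 1: [1] sum 1, len 1
add 4: [1, 4] sum 5, len 2
add 9: [1, 4, 9] sum 14, len 3
add 2: [1, 4, 9, 2] sum 16, len 4
add 8: [9, 2, 8] sum 19, len 3
add 9: [2, 8, 9] sum 19, len 3
add 2: [8, 9, 2] sum 19, len 3
add 6: [9, 2, 6] sum 17, len 3
add 0: [9, 2, 6, 0] sum 17, len 4
add 6: [2, 6, 0, 6] sum 14, len 4
add 2: [2, 6, 0, 6, 2] sum 16, len 5
add 8: [0, 6, 2, 8] sum 16, len 4
add 3: [0, 6, 2, 8, 3] sum 19, len 5
add 5: [2, 8, 3, 5] sum 18, len 4
add 2: [8, 3, 5, 2] sum 18, len 4
add 8: [3, 5, 2, 8] sum 18, len 4
add 0: [3, 5, 2, 8, 0] sum 18, len 5
add 4: [5, 2, 8, 0, 4] sum 19, len 5
Longest length seen: 5.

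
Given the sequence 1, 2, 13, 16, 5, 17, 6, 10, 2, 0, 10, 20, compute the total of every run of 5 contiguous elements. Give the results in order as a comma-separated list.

37, 53, 57, 54, 40, 35, 28, 42

1 2 13 16 5 → sum 37
2 13 16 5 17 → sum 53
13 16 5 17 6 → sum 57
16 5 17 6 10 → sum 54
5 17 6 10 2 → sum 40
17 6 10 2 0 → sum 35
6 10 2 0 10 → sum 28
10 2 0 10 20 → sum 42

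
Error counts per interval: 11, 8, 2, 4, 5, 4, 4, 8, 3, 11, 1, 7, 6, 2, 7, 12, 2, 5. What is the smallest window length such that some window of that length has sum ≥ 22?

3

add 11: running sum 11 < 22
add 8: running sum 19 < 22
add 2: running sum 21 < 22
add 4: shortest ending here [11, 8, 2, 4] sum 25, len 4
add 5: shortest ending here [11, 8, 2, 4, 5] sum 30, len 5
add 4: shortest ending here [8, 2, 4, 5, 4] sum 23, len 5
add 4: shortest ending here [8, 2, 4, 5, 4, 4] sum 27, len 6
add 8: shortest ending here [4, 5, 4, 4, 8] sum 25, len 5
add 3: shortest ending here [5, 4, 4, 8, 3] sum 24, len 5
add 11: shortest ending here [8, 3, 11] sum 22, len 3
add 1: shortest ending here [8, 3, 11, 1] sum 23, len 4
add 7: shortest ending here [3, 11, 1, 7] sum 22, len 4
add 6: shortest ending here [11, 1, 7, 6] sum 25, len 4
add 2: shortest ending here [11, 1, 7, 6, 2] sum 27, len 5
add 7: shortest ending here [7, 6, 2, 7] sum 22, len 4
add 12: shortest ending here [6, 2, 7, 12] sum 27, len 4
add 2: shortest ending here [2, 7, 12, 2] sum 23, len 4
add 5: shortest ending here [7, 12, 2, 5] sum 26, len 4
Shortest qualifying length: 3.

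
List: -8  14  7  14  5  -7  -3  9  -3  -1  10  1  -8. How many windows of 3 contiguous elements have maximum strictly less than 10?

[-8, 14, 7] → max 14
[14, 7, 14] → max 14
[7, 14, 5] → max 14
[14, 5, -7] → max 14
[5, -7, -3] → max 5  < 10 ✓
[-7, -3, 9] → max 9  < 10 ✓
[-3, 9, -3] → max 9  < 10 ✓
[9, -3, -1] → max 9  < 10 ✓
[-3, -1, 10] → max 10
[-1, 10, 1] → max 10
[10, 1, -8] → max 10
4 windows satisfy the condition.

4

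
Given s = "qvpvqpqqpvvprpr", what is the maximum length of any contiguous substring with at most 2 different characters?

[q] 1 distinct, len 1
[q, v] 2 distinct, len 2
[v, p] 2 distinct, len 2
[v, p, v] 2 distinct, len 3
[v, q] 2 distinct, len 2
[q, p] 2 distinct, len 2
[q, p, q] 2 distinct, len 3
[q, p, q, q] 2 distinct, len 4
[q, p, q, q, p] 2 distinct, len 5
[p, v] 2 distinct, len 2
[p, v, v] 2 distinct, len 3
[p, v, v, p] 2 distinct, len 4
[p, r] 2 distinct, len 2
[p, r, p] 2 distinct, len 3
[p, r, p, r] 2 distinct, len 4
Longest length with ≤2 distinct: 5.

5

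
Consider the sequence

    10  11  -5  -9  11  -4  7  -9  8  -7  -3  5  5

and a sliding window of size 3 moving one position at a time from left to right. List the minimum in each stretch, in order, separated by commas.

10 11 -5 → min -5
11 -5 -9 → min -9
-5 -9 11 → min -9
-9 11 -4 → min -9
11 -4 7 → min -4
-4 7 -9 → min -9
7 -9 8 → min -9
-9 8 -7 → min -9
8 -7 -3 → min -7
-7 -3 5 → min -7
-3 5 5 → min -3

-5, -9, -9, -9, -4, -9, -9, -9, -7, -7, -3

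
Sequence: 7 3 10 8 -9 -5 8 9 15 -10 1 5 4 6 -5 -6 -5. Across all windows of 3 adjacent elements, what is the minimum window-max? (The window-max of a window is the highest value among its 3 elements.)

-5

[7, 3, 10] → max 10
[3, 10, 8] → max 10
[10, 8, -9] → max 10
[8, -9, -5] → max 8
[-9, -5, 8] → max 8
[-5, 8, 9] → max 9
[8, 9, 15] → max 15
[9, 15, -10] → max 15
[15, -10, 1] → max 15
[-10, 1, 5] → max 5
[1, 5, 4] → max 5
[5, 4, 6] → max 6
[4, 6, -5] → max 6
[6, -5, -6] → max 6
[-5, -6, -5] → max -5
Minimum of these is -5.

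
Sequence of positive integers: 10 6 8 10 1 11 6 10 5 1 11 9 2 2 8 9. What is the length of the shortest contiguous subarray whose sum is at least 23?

add 10: running sum 10 < 23
add 6: running sum 16 < 23
end 2: [10, 6, 8] sum 24, len 3
end 3: [6, 8, 10] sum 24, len 3
end 4: [6, 8, 10, 1] sum 25, len 4
end 5: [8, 10, 1, 11] sum 30, len 4
end 6: [10, 1, 11, 6] sum 28, len 4
end 7: [11, 6, 10] sum 27, len 3
end 8: [11, 6, 10, 5] sum 32, len 4
end 9: [11, 6, 10, 5, 1] sum 33, len 5
end 10: [10, 5, 1, 11] sum 27, len 4
end 11: [5, 1, 11, 9] sum 26, len 4
end 12: [1, 11, 9, 2] sum 23, len 4
end 13: [11, 9, 2, 2] sum 24, len 4
end 14: [11, 9, 2, 2, 8] sum 32, len 5
end 15: [9, 2, 2, 8, 9] sum 30, len 5
Shortest qualifying length: 3.

3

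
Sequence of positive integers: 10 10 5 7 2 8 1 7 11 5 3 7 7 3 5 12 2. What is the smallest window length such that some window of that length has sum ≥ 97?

16

add 10: running sum 10 < 97
add 10: running sum 20 < 97
add 5: running sum 25 < 97
add 7: running sum 32 < 97
add 2: running sum 34 < 97
add 8: running sum 42 < 97
add 1: running sum 43 < 97
add 7: running sum 50 < 97
add 11: running sum 61 < 97
add 5: running sum 66 < 97
add 3: running sum 69 < 97
add 7: running sum 76 < 97
add 7: running sum 83 < 97
add 3: running sum 86 < 97
add 5: running sum 91 < 97
end 15: [10, 10, 5, 7, 2, 8, 1, 7, 11, 5, 3, 7, 7, 3, 5, 12] sum 103, len 16
end 16: [10, 10, 5, 7, 2, 8, 1, 7, 11, 5, 3, 7, 7, 3, 5, 12, 2] sum 105, len 17
Shortest qualifying length: 16.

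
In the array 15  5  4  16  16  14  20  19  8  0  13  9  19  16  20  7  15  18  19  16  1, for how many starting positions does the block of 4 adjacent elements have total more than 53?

[15, 5, 4, 16] → sum 40
[5, 4, 16, 16] → sum 41
[4, 16, 16, 14] → sum 50
[16, 16, 14, 20] → sum 66  > 53 ✓
[16, 14, 20, 19] → sum 69  > 53 ✓
[14, 20, 19, 8] → sum 61  > 53 ✓
[20, 19, 8, 0] → sum 47
[19, 8, 0, 13] → sum 40
[8, 0, 13, 9] → sum 30
[0, 13, 9, 19] → sum 41
[13, 9, 19, 16] → sum 57  > 53 ✓
[9, 19, 16, 20] → sum 64  > 53 ✓
[19, 16, 20, 7] → sum 62  > 53 ✓
[16, 20, 7, 15] → sum 58  > 53 ✓
[20, 7, 15, 18] → sum 60  > 53 ✓
[7, 15, 18, 19] → sum 59  > 53 ✓
[15, 18, 19, 16] → sum 68  > 53 ✓
[18, 19, 16, 1] → sum 54  > 53 ✓
11 windows satisfy the condition.

11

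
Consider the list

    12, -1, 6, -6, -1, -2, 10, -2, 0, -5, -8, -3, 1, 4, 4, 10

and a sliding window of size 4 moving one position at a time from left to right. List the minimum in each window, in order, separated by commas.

(12, -1, 6, -6) → min -6
(-1, 6, -6, -1) → min -6
(6, -6, -1, -2) → min -6
(-6, -1, -2, 10) → min -6
(-1, -2, 10, -2) → min -2
(-2, 10, -2, 0) → min -2
(10, -2, 0, -5) → min -5
(-2, 0, -5, -8) → min -8
(0, -5, -8, -3) → min -8
(-5, -8, -3, 1) → min -8
(-8, -3, 1, 4) → min -8
(-3, 1, 4, 4) → min -3
(1, 4, 4, 10) → min 1

-6, -6, -6, -6, -2, -2, -5, -8, -8, -8, -8, -3, 1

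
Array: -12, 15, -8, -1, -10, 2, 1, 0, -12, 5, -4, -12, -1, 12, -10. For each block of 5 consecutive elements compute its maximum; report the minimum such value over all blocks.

Each size-5 window and its max:
-12 15 -8 -1 -10 → max 15
15 -8 -1 -10 2 → max 15
-8 -1 -10 2 1 → max 2
-1 -10 2 1 0 → max 2
-10 2 1 0 -12 → max 2
2 1 0 -12 5 → max 5
1 0 -12 5 -4 → max 5
0 -12 5 -4 -12 → max 5
-12 5 -4 -12 -1 → max 5
5 -4 -12 -1 12 → max 12
-4 -12 -1 12 -10 → max 12
Minimum of these is 2.

2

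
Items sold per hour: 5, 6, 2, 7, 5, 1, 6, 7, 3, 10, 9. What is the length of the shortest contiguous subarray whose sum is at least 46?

8

add 5: running sum 5 < 46
add 6: running sum 11 < 46
add 2: running sum 13 < 46
add 7: running sum 20 < 46
add 5: running sum 25 < 46
add 1: running sum 26 < 46
add 6: running sum 32 < 46
add 7: running sum 39 < 46
add 3: running sum 42 < 46
end 9: [6, 2, 7, 5, 1, 6, 7, 3, 10] sum 47, len 9
end 10: [7, 5, 1, 6, 7, 3, 10, 9] sum 48, len 8
Shortest qualifying length: 8.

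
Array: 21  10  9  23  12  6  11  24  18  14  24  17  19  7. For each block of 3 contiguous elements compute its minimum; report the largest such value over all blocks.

17

Window mins for each of the 12 positions:
[21, 10, 9] → min 9
[10, 9, 23] → min 9
[9, 23, 12] → min 9
[23, 12, 6] → min 6
[12, 6, 11] → min 6
[6, 11, 24] → min 6
[11, 24, 18] → min 11
[24, 18, 14] → min 14
[18, 14, 24] → min 14
[14, 24, 17] → min 14
[24, 17, 19] → min 17
[17, 19, 7] → min 7
Largest of these is 17.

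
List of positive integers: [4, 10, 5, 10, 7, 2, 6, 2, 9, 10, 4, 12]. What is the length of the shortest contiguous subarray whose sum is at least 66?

10

add 4: running sum 4 < 66
add 10: running sum 14 < 66
add 5: running sum 19 < 66
add 10: running sum 29 < 66
add 7: running sum 36 < 66
add 2: running sum 38 < 66
add 6: running sum 44 < 66
add 2: running sum 46 < 66
add 9: running sum 55 < 66
add 10: running sum 65 < 66
end 10: [4, 10, 5, 10, 7, 2, 6, 2, 9, 10, 4] sum 69, len 11
end 11: [5, 10, 7, 2, 6, 2, 9, 10, 4, 12] sum 67, len 10
Shortest qualifying length: 10.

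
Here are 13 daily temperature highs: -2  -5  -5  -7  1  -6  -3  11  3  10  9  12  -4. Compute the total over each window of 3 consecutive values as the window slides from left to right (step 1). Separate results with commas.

-12, -17, -11, -12, -8, 2, 11, 24, 22, 31, 17

[-2, -5, -5] → sum -12
[-5, -5, -7] → sum -17
[-5, -7, 1] → sum -11
[-7, 1, -6] → sum -12
[1, -6, -3] → sum -8
[-6, -3, 11] → sum 2
[-3, 11, 3] → sum 11
[11, 3, 10] → sum 24
[3, 10, 9] → sum 22
[10, 9, 12] → sum 31
[9, 12, -4] → sum 17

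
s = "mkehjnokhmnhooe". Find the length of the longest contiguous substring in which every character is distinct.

add m: [m] len 1
add k: [m, k] len 2
add e: [m, k, e] len 3
add h: [m, k, e, h] len 4
add j: [m, k, e, h, j] len 5
add n: [m, k, e, h, j, n] len 6
add o: [m, k, e, h, j, n, o] len 7
add k (repeat k, move left end past it): [e, h, j, n, o, k] len 6
add h (repeat h, move left end past it): [j, n, o, k, h] len 5
add m: [j, n, o, k, h, m] len 6
add n (repeat n, move left end past it): [o, k, h, m, n] len 5
add h (repeat h, move left end past it): [m, n, h] len 3
add o: [m, n, h, o] len 4
add o (repeat o, move left end past it): [o] len 1
add e: [o, e] len 2
Longest all-distinct length: 7.

7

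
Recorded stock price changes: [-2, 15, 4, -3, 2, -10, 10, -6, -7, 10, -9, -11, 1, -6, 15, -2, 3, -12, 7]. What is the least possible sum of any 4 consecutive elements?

-25

(-2, 15, 4, -3) → sum 14
(15, 4, -3, 2) → sum 18
(4, -3, 2, -10) → sum -7
(-3, 2, -10, 10) → sum -1
(2, -10, 10, -6) → sum -4
(-10, 10, -6, -7) → sum -13
(10, -6, -7, 10) → sum 7
(-6, -7, 10, -9) → sum -12
(-7, 10, -9, -11) → sum -17
(10, -9, -11, 1) → sum -9
(-9, -11, 1, -6) → sum -25
(-11, 1, -6, 15) → sum -1
(1, -6, 15, -2) → sum 8
(-6, 15, -2, 3) → sum 10
(15, -2, 3, -12) → sum 4
(-2, 3, -12, 7) → sum -4
Least of these is -25.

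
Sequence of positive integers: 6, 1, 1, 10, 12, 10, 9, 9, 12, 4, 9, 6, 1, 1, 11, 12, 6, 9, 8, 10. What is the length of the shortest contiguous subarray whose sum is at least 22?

Extend right; whenever the sum reaches 22, record the length and shrink from the left:
add 6: running sum 6 < 22
add 1: running sum 7 < 22
add 1: running sum 8 < 22
add 10: running sum 18 < 22
end 4: [10, 12] sum 22, len 2
end 5: [12, 10] sum 22, len 2
end 6: [12, 10, 9] sum 31, len 3
end 7: [10, 9, 9] sum 28, len 3
end 8: [9, 9, 12] sum 30, len 3
end 9: [9, 12, 4] sum 25, len 3
end 10: [12, 4, 9] sum 25, len 3
end 11: [12, 4, 9, 6] sum 31, len 4
end 12: [12, 4, 9, 6, 1] sum 32, len 5
end 13: [12, 4, 9, 6, 1, 1] sum 33, len 6
end 14: [9, 6, 1, 1, 11] sum 28, len 5
end 15: [11, 12] sum 23, len 2
end 16: [11, 12, 6] sum 29, len 3
end 17: [12, 6, 9] sum 27, len 3
end 18: [6, 9, 8] sum 23, len 3
end 19: [9, 8, 10] sum 27, len 3
Shortest qualifying length: 2.

2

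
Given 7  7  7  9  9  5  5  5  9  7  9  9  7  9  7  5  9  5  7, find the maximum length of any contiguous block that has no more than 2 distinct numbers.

Extend right; when distinct count exceeds 2, shrink from the left:
[7] 1 distinct, len 1
[7, 7] 1 distinct, len 2
[7, 7, 7] 1 distinct, len 3
[7, 7, 7, 9] 2 distinct, len 4
[7, 7, 7, 9, 9] 2 distinct, len 5
[9, 9, 5] 2 distinct, len 3
[9, 9, 5, 5] 2 distinct, len 4
[9, 9, 5, 5, 5] 2 distinct, len 5
[9, 9, 5, 5, 5, 9] 2 distinct, len 6
[9, 7] 2 distinct, len 2
[9, 7, 9] 2 distinct, len 3
[9, 7, 9, 9] 2 distinct, len 4
[9, 7, 9, 9, 7] 2 distinct, len 5
[9, 7, 9, 9, 7, 9] 2 distinct, len 6
[9, 7, 9, 9, 7, 9, 7] 2 distinct, len 7
[7, 5] 2 distinct, len 2
[5, 9] 2 distinct, len 2
[5, 9, 5] 2 distinct, len 3
[5, 7] 2 distinct, len 2
Longest length with ≤2 distinct: 7.

7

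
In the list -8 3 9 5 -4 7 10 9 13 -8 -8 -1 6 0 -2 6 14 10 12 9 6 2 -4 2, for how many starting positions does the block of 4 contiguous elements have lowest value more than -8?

-8 3 9 5 → min -8
3 9 5 -4 → min -4  > -8 ✓
9 5 -4 7 → min -4  > -8 ✓
5 -4 7 10 → min -4  > -8 ✓
-4 7 10 9 → min -4  > -8 ✓
7 10 9 13 → min 7  > -8 ✓
10 9 13 -8 → min -8
9 13 -8 -8 → min -8
13 -8 -8 -1 → min -8
-8 -8 -1 6 → min -8
-8 -1 6 0 → min -8
-1 6 0 -2 → min -2  > -8 ✓
6 0 -2 6 → min -2  > -8 ✓
0 -2 6 14 → min -2  > -8 ✓
-2 6 14 10 → min -2  > -8 ✓
6 14 10 12 → min 6  > -8 ✓
14 10 12 9 → min 9  > -8 ✓
10 12 9 6 → min 6  > -8 ✓
12 9 6 2 → min 2  > -8 ✓
9 6 2 -4 → min -4  > -8 ✓
6 2 -4 2 → min -4  > -8 ✓
15 windows satisfy the condition.

15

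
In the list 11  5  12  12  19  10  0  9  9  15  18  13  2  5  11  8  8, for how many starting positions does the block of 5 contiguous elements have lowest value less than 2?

5

(11, 5, 12, 12, 19) → min 5
(5, 12, 12, 19, 10) → min 5
(12, 12, 19, 10, 0) → min 0  < 2 ✓
(12, 19, 10, 0, 9) → min 0  < 2 ✓
(19, 10, 0, 9, 9) → min 0  < 2 ✓
(10, 0, 9, 9, 15) → min 0  < 2 ✓
(0, 9, 9, 15, 18) → min 0  < 2 ✓
(9, 9, 15, 18, 13) → min 9
(9, 15, 18, 13, 2) → min 2
(15, 18, 13, 2, 5) → min 2
(18, 13, 2, 5, 11) → min 2
(13, 2, 5, 11, 8) → min 2
(2, 5, 11, 8, 8) → min 2
5 windows satisfy the condition.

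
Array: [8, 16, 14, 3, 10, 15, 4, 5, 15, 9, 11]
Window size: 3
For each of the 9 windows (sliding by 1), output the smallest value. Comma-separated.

Sliding a size-3 window across the 11 values:
(8, 16, 14) → min 8
(16, 14, 3) → min 3
(14, 3, 10) → min 3
(3, 10, 15) → min 3
(10, 15, 4) → min 4
(15, 4, 5) → min 4
(4, 5, 15) → min 4
(5, 15, 9) → min 5
(15, 9, 11) → min 9

8, 3, 3, 3, 4, 4, 4, 5, 9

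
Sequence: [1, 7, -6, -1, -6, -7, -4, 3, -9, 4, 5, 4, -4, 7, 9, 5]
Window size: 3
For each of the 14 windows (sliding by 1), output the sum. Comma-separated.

Sliding a size-3 window across the 16 values:
(1, 7, -6) → sum 2
(7, -6, -1) → sum 0
(-6, -1, -6) → sum -13
(-1, -6, -7) → sum -14
(-6, -7, -4) → sum -17
(-7, -4, 3) → sum -8
(-4, 3, -9) → sum -10
(3, -9, 4) → sum -2
(-9, 4, 5) → sum 0
(4, 5, 4) → sum 13
(5, 4, -4) → sum 5
(4, -4, 7) → sum 7
(-4, 7, 9) → sum 12
(7, 9, 5) → sum 21

2, 0, -13, -14, -17, -8, -10, -2, 0, 13, 5, 7, 12, 21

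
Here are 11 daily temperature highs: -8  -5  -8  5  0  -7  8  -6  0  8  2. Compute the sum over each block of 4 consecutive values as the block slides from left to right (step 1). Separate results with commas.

(-8, -5, -8, 5) → sum -16
(-5, -8, 5, 0) → sum -8
(-8, 5, 0, -7) → sum -10
(5, 0, -7, 8) → sum 6
(0, -7, 8, -6) → sum -5
(-7, 8, -6, 0) → sum -5
(8, -6, 0, 8) → sum 10
(-6, 0, 8, 2) → sum 4

-16, -8, -10, 6, -5, -5, 10, 4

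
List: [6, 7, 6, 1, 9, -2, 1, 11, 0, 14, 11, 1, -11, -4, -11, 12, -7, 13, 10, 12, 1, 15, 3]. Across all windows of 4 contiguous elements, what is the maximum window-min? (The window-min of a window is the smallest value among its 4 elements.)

1

Window mins for each of the 20 positions:
(6, 7, 6, 1) → min 1
(7, 6, 1, 9) → min 1
(6, 1, 9, -2) → min -2
(1, 9, -2, 1) → min -2
(9, -2, 1, 11) → min -2
(-2, 1, 11, 0) → min -2
(1, 11, 0, 14) → min 0
(11, 0, 14, 11) → min 0
(0, 14, 11, 1) → min 0
(14, 11, 1, -11) → min -11
(11, 1, -11, -4) → min -11
(1, -11, -4, -11) → min -11
(-11, -4, -11, 12) → min -11
(-4, -11, 12, -7) → min -11
(-11, 12, -7, 13) → min -11
(12, -7, 13, 10) → min -7
(-7, 13, 10, 12) → min -7
(13, 10, 12, 1) → min 1
(10, 12, 1, 15) → min 1
(12, 1, 15, 3) → min 1
Maximum of these is 1.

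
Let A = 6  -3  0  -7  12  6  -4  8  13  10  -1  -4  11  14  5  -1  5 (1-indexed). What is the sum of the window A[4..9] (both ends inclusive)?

Elements at indices 4..9: -7, 12, 6, -4, 8, 13
sum(-7, 12, 6, -4, 8, 13) = 28

28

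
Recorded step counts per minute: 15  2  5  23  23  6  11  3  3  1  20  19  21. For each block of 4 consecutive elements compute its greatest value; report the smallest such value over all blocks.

Each size-4 window and its max:
15 2 5 23 → max 23
2 5 23 23 → max 23
5 23 23 6 → max 23
23 23 6 11 → max 23
23 6 11 3 → max 23
6 11 3 3 → max 11
11 3 3 1 → max 11
3 3 1 20 → max 20
3 1 20 19 → max 20
1 20 19 21 → max 21
Smallest of these is 11.

11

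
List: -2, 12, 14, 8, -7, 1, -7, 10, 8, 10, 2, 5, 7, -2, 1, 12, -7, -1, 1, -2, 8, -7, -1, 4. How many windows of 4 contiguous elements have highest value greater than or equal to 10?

13

(-2, 12, 14, 8) → max 14  ≥ 10 ✓
(12, 14, 8, -7) → max 14  ≥ 10 ✓
(14, 8, -7, 1) → max 14  ≥ 10 ✓
(8, -7, 1, -7) → max 8
(-7, 1, -7, 10) → max 10  ≥ 10 ✓
(1, -7, 10, 8) → max 10  ≥ 10 ✓
(-7, 10, 8, 10) → max 10  ≥ 10 ✓
(10, 8, 10, 2) → max 10  ≥ 10 ✓
(8, 10, 2, 5) → max 10  ≥ 10 ✓
(10, 2, 5, 7) → max 10  ≥ 10 ✓
(2, 5, 7, -2) → max 7
(5, 7, -2, 1) → max 7
(7, -2, 1, 12) → max 12  ≥ 10 ✓
(-2, 1, 12, -7) → max 12  ≥ 10 ✓
(1, 12, -7, -1) → max 12  ≥ 10 ✓
(12, -7, -1, 1) → max 12  ≥ 10 ✓
(-7, -1, 1, -2) → max 1
(-1, 1, -2, 8) → max 8
(1, -2, 8, -7) → max 8
(-2, 8, -7, -1) → max 8
(8, -7, -1, 4) → max 8
13 windows satisfy the condition.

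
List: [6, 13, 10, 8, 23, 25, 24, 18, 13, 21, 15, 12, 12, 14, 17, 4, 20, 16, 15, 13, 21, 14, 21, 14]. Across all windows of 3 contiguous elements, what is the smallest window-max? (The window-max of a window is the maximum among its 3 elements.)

13

6 13 10 → max 13
13 10 8 → max 13
10 8 23 → max 23
8 23 25 → max 25
23 25 24 → max 25
25 24 18 → max 25
24 18 13 → max 24
18 13 21 → max 21
13 21 15 → max 21
21 15 12 → max 21
15 12 12 → max 15
12 12 14 → max 14
12 14 17 → max 17
14 17 4 → max 17
17 4 20 → max 20
4 20 16 → max 20
20 16 15 → max 20
16 15 13 → max 16
15 13 21 → max 21
13 21 14 → max 21
21 14 21 → max 21
14 21 14 → max 21
Smallest of these is 13.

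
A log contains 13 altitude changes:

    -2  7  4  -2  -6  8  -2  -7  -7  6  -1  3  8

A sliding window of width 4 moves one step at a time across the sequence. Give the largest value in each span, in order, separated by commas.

7, 7, 8, 8, 8, 8, 6, 6, 6, 8

(-2, 7, 4, -2) → max 7
(7, 4, -2, -6) → max 7
(4, -2, -6, 8) → max 8
(-2, -6, 8, -2) → max 8
(-6, 8, -2, -7) → max 8
(8, -2, -7, -7) → max 8
(-2, -7, -7, 6) → max 6
(-7, -7, 6, -1) → max 6
(-7, 6, -1, 3) → max 6
(6, -1, 3, 8) → max 8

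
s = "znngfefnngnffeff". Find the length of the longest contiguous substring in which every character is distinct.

[z] len 1
[z, n] len 2
[n] len 1
[n, g] len 2
[n, g, f] len 3
[n, g, f, e] len 4
[e, f] len 2
[e, f, n] len 3
[n] len 1
[n, g] len 2
[g, n] len 2
[g, n, f] len 3
[f] len 1
[f, e] len 2
[e, f] len 2
[f] len 1
Longest all-distinct length: 4.

4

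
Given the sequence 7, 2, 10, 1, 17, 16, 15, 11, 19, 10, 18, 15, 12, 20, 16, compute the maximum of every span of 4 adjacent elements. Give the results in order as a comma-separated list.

Sliding a size-4 window across the 15 values:
(7, 2, 10, 1) → max 10
(2, 10, 1, 17) → max 17
(10, 1, 17, 16) → max 17
(1, 17, 16, 15) → max 17
(17, 16, 15, 11) → max 17
(16, 15, 11, 19) → max 19
(15, 11, 19, 10) → max 19
(11, 19, 10, 18) → max 19
(19, 10, 18, 15) → max 19
(10, 18, 15, 12) → max 18
(18, 15, 12, 20) → max 20
(15, 12, 20, 16) → max 20

10, 17, 17, 17, 17, 19, 19, 19, 19, 18, 20, 20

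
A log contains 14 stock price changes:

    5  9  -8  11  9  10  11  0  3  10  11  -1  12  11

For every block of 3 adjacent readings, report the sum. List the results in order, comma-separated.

Sliding a size-3 window across the 14 values:
5 9 -8 → sum 6
9 -8 11 → sum 12
-8 11 9 → sum 12
11 9 10 → sum 30
9 10 11 → sum 30
10 11 0 → sum 21
11 0 3 → sum 14
0 3 10 → sum 13
3 10 11 → sum 24
10 11 -1 → sum 20
11 -1 12 → sum 22
-1 12 11 → sum 22

6, 12, 12, 30, 30, 21, 14, 13, 24, 20, 22, 22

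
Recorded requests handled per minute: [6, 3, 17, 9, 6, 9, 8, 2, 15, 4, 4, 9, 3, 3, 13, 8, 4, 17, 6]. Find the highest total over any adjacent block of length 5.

6 3 17 9 6 → sum 41
3 17 9 6 9 → sum 44
17 9 6 9 8 → sum 49
9 6 9 8 2 → sum 34
6 9 8 2 15 → sum 40
9 8 2 15 4 → sum 38
8 2 15 4 4 → sum 33
2 15 4 4 9 → sum 34
15 4 4 9 3 → sum 35
4 4 9 3 3 → sum 23
4 9 3 3 13 → sum 32
9 3 3 13 8 → sum 36
3 3 13 8 4 → sum 31
3 13 8 4 17 → sum 45
13 8 4 17 6 → sum 48
Highest of these is 49.

49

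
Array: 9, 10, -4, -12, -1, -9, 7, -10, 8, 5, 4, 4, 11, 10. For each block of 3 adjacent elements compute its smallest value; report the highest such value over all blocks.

(9, 10, -4) → min -4
(10, -4, -12) → min -12
(-4, -12, -1) → min -12
(-12, -1, -9) → min -12
(-1, -9, 7) → min -9
(-9, 7, -10) → min -10
(7, -10, 8) → min -10
(-10, 8, 5) → min -10
(8, 5, 4) → min 4
(5, 4, 4) → min 4
(4, 4, 11) → min 4
(4, 11, 10) → min 4
Highest of these is 4.

4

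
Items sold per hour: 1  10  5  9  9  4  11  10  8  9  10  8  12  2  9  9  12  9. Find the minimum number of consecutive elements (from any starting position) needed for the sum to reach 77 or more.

Extend right; whenever the sum reaches 77, record the length and shrink from the left:
add 1: running sum 1 < 77
add 10: running sum 11 < 77
add 5: running sum 16 < 77
add 9: running sum 25 < 77
add 9: running sum 34 < 77
add 4: running sum 38 < 77
add 11: running sum 49 < 77
add 10: running sum 59 < 77
add 8: running sum 67 < 77
add 9: running sum 76 < 77
end 10: [10, 5, 9, 9, 4, 11, 10, 8, 9, 10] sum 85, len 10
end 11: [9, 9, 4, 11, 10, 8, 9, 10, 8] sum 78, len 9
end 12: [9, 4, 11, 10, 8, 9, 10, 8, 12] sum 81, len 9
end 13: [9, 4, 11, 10, 8, 9, 10, 8, 12, 2] sum 83, len 10
end 14: [11, 10, 8, 9, 10, 8, 12, 2, 9] sum 79, len 9
end 15: [10, 8, 9, 10, 8, 12, 2, 9, 9] sum 77, len 9
end 16: [8, 9, 10, 8, 12, 2, 9, 9, 12] sum 79, len 9
end 17: [9, 10, 8, 12, 2, 9, 9, 12, 9] sum 80, len 9
Shortest qualifying length: 9.

9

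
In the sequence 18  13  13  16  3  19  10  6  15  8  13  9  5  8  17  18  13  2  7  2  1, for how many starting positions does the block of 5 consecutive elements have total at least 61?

4

[18, 13, 13, 16, 3] → sum 63  ≥ 61 ✓
[13, 13, 16, 3, 19] → sum 64  ≥ 61 ✓
[13, 16, 3, 19, 10] → sum 61  ≥ 61 ✓
[16, 3, 19, 10, 6] → sum 54
[3, 19, 10, 6, 15] → sum 53
[19, 10, 6, 15, 8] → sum 58
[10, 6, 15, 8, 13] → sum 52
[6, 15, 8, 13, 9] → sum 51
[15, 8, 13, 9, 5] → sum 50
[8, 13, 9, 5, 8] → sum 43
[13, 9, 5, 8, 17] → sum 52
[9, 5, 8, 17, 18] → sum 57
[5, 8, 17, 18, 13] → sum 61  ≥ 61 ✓
[8, 17, 18, 13, 2] → sum 58
[17, 18, 13, 2, 7] → sum 57
[18, 13, 2, 7, 2] → sum 42
[13, 2, 7, 2, 1] → sum 25
4 windows satisfy the condition.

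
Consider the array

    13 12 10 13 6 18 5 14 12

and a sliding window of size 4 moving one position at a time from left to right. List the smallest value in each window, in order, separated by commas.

10, 6, 6, 5, 5, 5

(13, 12, 10, 13) → min 10
(12, 10, 13, 6) → min 6
(10, 13, 6, 18) → min 6
(13, 6, 18, 5) → min 5
(6, 18, 5, 14) → min 5
(18, 5, 14, 12) → min 5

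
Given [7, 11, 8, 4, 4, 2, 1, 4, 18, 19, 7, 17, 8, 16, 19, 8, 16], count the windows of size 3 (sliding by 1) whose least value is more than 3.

11

[7, 11, 8] → min 7  > 3 ✓
[11, 8, 4] → min 4  > 3 ✓
[8, 4, 4] → min 4  > 3 ✓
[4, 4, 2] → min 2
[4, 2, 1] → min 1
[2, 1, 4] → min 1
[1, 4, 18] → min 1
[4, 18, 19] → min 4  > 3 ✓
[18, 19, 7] → min 7  > 3 ✓
[19, 7, 17] → min 7  > 3 ✓
[7, 17, 8] → min 7  > 3 ✓
[17, 8, 16] → min 8  > 3 ✓
[8, 16, 19] → min 8  > 3 ✓
[16, 19, 8] → min 8  > 3 ✓
[19, 8, 16] → min 8  > 3 ✓
11 windows satisfy the condition.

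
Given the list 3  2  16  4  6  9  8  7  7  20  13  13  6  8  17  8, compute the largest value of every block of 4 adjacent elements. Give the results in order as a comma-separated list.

16, 16, 16, 9, 9, 9, 20, 20, 20, 20, 13, 17, 17

[3, 2, 16, 4] → max 16
[2, 16, 4, 6] → max 16
[16, 4, 6, 9] → max 16
[4, 6, 9, 8] → max 9
[6, 9, 8, 7] → max 9
[9, 8, 7, 7] → max 9
[8, 7, 7, 20] → max 20
[7, 7, 20, 13] → max 20
[7, 20, 13, 13] → max 20
[20, 13, 13, 6] → max 20
[13, 13, 6, 8] → max 13
[13, 6, 8, 17] → max 17
[6, 8, 17, 8] → max 17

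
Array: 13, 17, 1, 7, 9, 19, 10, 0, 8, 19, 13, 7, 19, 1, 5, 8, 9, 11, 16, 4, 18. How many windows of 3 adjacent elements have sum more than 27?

13 17 1 → sum 31  > 27 ✓
17 1 7 → sum 25
1 7 9 → sum 17
7 9 19 → sum 35  > 27 ✓
9 19 10 → sum 38  > 27 ✓
19 10 0 → sum 29  > 27 ✓
10 0 8 → sum 18
0 8 19 → sum 27
8 19 13 → sum 40  > 27 ✓
19 13 7 → sum 39  > 27 ✓
13 7 19 → sum 39  > 27 ✓
7 19 1 → sum 27
19 1 5 → sum 25
1 5 8 → sum 14
5 8 9 → sum 22
8 9 11 → sum 28  > 27 ✓
9 11 16 → sum 36  > 27 ✓
11 16 4 → sum 31  > 27 ✓
16 4 18 → sum 38  > 27 ✓
11 windows satisfy the condition.

11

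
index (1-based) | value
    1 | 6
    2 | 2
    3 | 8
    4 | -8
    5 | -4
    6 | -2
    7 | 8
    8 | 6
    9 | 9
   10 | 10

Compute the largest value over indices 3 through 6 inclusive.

8

Elements at indices 3..6: 8, -8, -4, -2
max(8, -8, -4, -2) = 8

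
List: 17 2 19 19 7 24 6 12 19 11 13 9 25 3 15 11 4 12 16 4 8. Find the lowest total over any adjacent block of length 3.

17 2 19 → sum 38
2 19 19 → sum 40
19 19 7 → sum 45
19 7 24 → sum 50
7 24 6 → sum 37
24 6 12 → sum 42
6 12 19 → sum 37
12 19 11 → sum 42
19 11 13 → sum 43
11 13 9 → sum 33
13 9 25 → sum 47
9 25 3 → sum 37
25 3 15 → sum 43
3 15 11 → sum 29
15 11 4 → sum 30
11 4 12 → sum 27
4 12 16 → sum 32
12 16 4 → sum 32
16 4 8 → sum 28
Lowest of these is 27.

27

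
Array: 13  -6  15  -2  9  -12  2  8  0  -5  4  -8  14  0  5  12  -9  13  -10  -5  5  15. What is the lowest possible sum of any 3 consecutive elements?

-10

Each size-3 window and its sum:
13 -6 15 → sum 22
-6 15 -2 → sum 7
15 -2 9 → sum 22
-2 9 -12 → sum -5
9 -12 2 → sum -1
-12 2 8 → sum -2
2 8 0 → sum 10
8 0 -5 → sum 3
0 -5 4 → sum -1
-5 4 -8 → sum -9
4 -8 14 → sum 10
-8 14 0 → sum 6
14 0 5 → sum 19
0 5 12 → sum 17
5 12 -9 → sum 8
12 -9 13 → sum 16
-9 13 -10 → sum -6
13 -10 -5 → sum -2
-10 -5 5 → sum -10
-5 5 15 → sum 15
Lowest of these is -10.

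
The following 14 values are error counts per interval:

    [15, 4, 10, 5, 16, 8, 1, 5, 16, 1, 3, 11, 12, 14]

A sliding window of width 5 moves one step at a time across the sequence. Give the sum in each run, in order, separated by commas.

50, 43, 40, 35, 46, 31, 26, 36, 43, 41

(15, 4, 10, 5, 16) → sum 50
(4, 10, 5, 16, 8) → sum 43
(10, 5, 16, 8, 1) → sum 40
(5, 16, 8, 1, 5) → sum 35
(16, 8, 1, 5, 16) → sum 46
(8, 1, 5, 16, 1) → sum 31
(1, 5, 16, 1, 3) → sum 26
(5, 16, 1, 3, 11) → sum 36
(16, 1, 3, 11, 12) → sum 43
(1, 3, 11, 12, 14) → sum 41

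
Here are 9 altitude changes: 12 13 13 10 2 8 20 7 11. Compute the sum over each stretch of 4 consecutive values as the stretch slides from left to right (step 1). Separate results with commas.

48, 38, 33, 40, 37, 46

(12, 13, 13, 10) → sum 48
(13, 13, 10, 2) → sum 38
(13, 10, 2, 8) → sum 33
(10, 2, 8, 20) → sum 40
(2, 8, 20, 7) → sum 37
(8, 20, 7, 11) → sum 46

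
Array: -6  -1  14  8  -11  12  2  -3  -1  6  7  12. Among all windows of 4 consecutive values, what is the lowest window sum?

[-6, -1, 14, 8] → sum 15
[-1, 14, 8, -11] → sum 10
[14, 8, -11, 12] → sum 23
[8, -11, 12, 2] → sum 11
[-11, 12, 2, -3] → sum 0
[12, 2, -3, -1] → sum 10
[2, -3, -1, 6] → sum 4
[-3, -1, 6, 7] → sum 9
[-1, 6, 7, 12] → sum 24
Lowest of these is 0.

0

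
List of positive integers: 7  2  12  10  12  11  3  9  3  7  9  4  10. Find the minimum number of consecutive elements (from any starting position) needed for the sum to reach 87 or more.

add 7: running sum 7 < 87
add 2: running sum 9 < 87
add 12: running sum 21 < 87
add 10: running sum 31 < 87
add 12: running sum 43 < 87
add 11: running sum 54 < 87
add 3: running sum 57 < 87
add 9: running sum 66 < 87
add 3: running sum 69 < 87
add 7: running sum 76 < 87
add 9: running sum 85 < 87
end 11: [7, 2, 12, 10, 12, 11, 3, 9, 3, 7, 9, 4] sum 89, len 12
end 12: [12, 10, 12, 11, 3, 9, 3, 7, 9, 4, 10] sum 90, len 11
Shortest qualifying length: 11.

11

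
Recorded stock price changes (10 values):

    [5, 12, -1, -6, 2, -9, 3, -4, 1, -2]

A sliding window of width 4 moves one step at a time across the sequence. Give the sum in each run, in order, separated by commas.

[5, 12, -1, -6] → sum 10
[12, -1, -6, 2] → sum 7
[-1, -6, 2, -9] → sum -14
[-6, 2, -9, 3] → sum -10
[2, -9, 3, -4] → sum -8
[-9, 3, -4, 1] → sum -9
[3, -4, 1, -2] → sum -2

10, 7, -14, -10, -8, -9, -2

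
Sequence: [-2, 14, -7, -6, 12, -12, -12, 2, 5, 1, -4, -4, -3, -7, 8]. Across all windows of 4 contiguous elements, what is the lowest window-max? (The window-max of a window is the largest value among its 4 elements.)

-3

-2 14 -7 -6 → max 14
14 -7 -6 12 → max 14
-7 -6 12 -12 → max 12
-6 12 -12 -12 → max 12
12 -12 -12 2 → max 12
-12 -12 2 5 → max 5
-12 2 5 1 → max 5
2 5 1 -4 → max 5
5 1 -4 -4 → max 5
1 -4 -4 -3 → max 1
-4 -4 -3 -7 → max -3
-4 -3 -7 8 → max 8
Lowest of these is -3.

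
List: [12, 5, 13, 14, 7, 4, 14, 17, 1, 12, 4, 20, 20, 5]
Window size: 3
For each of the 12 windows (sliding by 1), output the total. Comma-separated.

(12, 5, 13) → sum 30
(5, 13, 14) → sum 32
(13, 14, 7) → sum 34
(14, 7, 4) → sum 25
(7, 4, 14) → sum 25
(4, 14, 17) → sum 35
(14, 17, 1) → sum 32
(17, 1, 12) → sum 30
(1, 12, 4) → sum 17
(12, 4, 20) → sum 36
(4, 20, 20) → sum 44
(20, 20, 5) → sum 45

30, 32, 34, 25, 25, 35, 32, 30, 17, 36, 44, 45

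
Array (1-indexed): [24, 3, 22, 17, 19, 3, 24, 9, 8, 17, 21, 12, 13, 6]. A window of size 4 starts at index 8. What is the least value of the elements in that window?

8

Elements at indices 8..11: 9, 8, 17, 21
min(9, 8, 17, 21) = 8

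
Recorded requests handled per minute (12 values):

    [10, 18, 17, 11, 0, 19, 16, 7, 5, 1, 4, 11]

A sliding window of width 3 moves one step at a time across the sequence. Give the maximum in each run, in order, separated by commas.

Sliding a size-3 window across the 12 values:
[10, 18, 17] → max 18
[18, 17, 11] → max 18
[17, 11, 0] → max 17
[11, 0, 19] → max 19
[0, 19, 16] → max 19
[19, 16, 7] → max 19
[16, 7, 5] → max 16
[7, 5, 1] → max 7
[5, 1, 4] → max 5
[1, 4, 11] → max 11

18, 18, 17, 19, 19, 19, 16, 7, 5, 11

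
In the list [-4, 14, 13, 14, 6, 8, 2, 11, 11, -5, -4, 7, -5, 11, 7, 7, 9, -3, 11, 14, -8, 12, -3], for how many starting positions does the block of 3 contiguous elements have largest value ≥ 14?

-4 14 13 → max 14  ≥ 14 ✓
14 13 14 → max 14  ≥ 14 ✓
13 14 6 → max 14  ≥ 14 ✓
14 6 8 → max 14  ≥ 14 ✓
6 8 2 → max 8
8 2 11 → max 11
2 11 11 → max 11
11 11 -5 → max 11
11 -5 -4 → max 11
-5 -4 7 → max 7
-4 7 -5 → max 7
7 -5 11 → max 11
-5 11 7 → max 11
11 7 7 → max 11
7 7 9 → max 9
7 9 -3 → max 9
9 -3 11 → max 11
-3 11 14 → max 14  ≥ 14 ✓
11 14 -8 → max 14  ≥ 14 ✓
14 -8 12 → max 14  ≥ 14 ✓
-8 12 -3 → max 12
7 windows satisfy the condition.

7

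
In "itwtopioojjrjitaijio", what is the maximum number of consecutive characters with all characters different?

add i: [i] len 1
add t: [i, t] len 2
add w: [i, t, w] len 3
add t (repeat t, move left end past it): [w, t] len 2
add o: [w, t, o] len 3
add p: [w, t, o, p] len 4
add i: [w, t, o, p, i] len 5
add o (repeat o, move left end past it): [p, i, o] len 3
add o (repeat o, move left end past it): [o] len 1
add j: [o, j] len 2
add j (repeat j, move left end past it): [j] len 1
add r: [j, r] len 2
add j (repeat j, move left end past it): [r, j] len 2
add i: [r, j, i] len 3
add t: [r, j, i, t] len 4
add a: [r, j, i, t, a] len 5
add i (repeat i, move left end past it): [t, a, i] len 3
add j: [t, a, i, j] len 4
add i (repeat i, move left end past it): [j, i] len 2
add o: [j, i, o] len 3
Longest all-distinct length: 5.

5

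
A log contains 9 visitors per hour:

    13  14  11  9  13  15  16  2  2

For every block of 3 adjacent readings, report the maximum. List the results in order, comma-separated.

Sliding a size-3 window across the 9 values:
13 14 11 → max 14
14 11 9 → max 14
11 9 13 → max 13
9 13 15 → max 15
13 15 16 → max 16
15 16 2 → max 16
16 2 2 → max 16

14, 14, 13, 15, 16, 16, 16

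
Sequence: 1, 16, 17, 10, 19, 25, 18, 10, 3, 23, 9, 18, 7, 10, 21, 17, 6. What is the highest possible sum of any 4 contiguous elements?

72

[1, 16, 17, 10] → sum 44
[16, 17, 10, 19] → sum 62
[17, 10, 19, 25] → sum 71
[10, 19, 25, 18] → sum 72
[19, 25, 18, 10] → sum 72
[25, 18, 10, 3] → sum 56
[18, 10, 3, 23] → sum 54
[10, 3, 23, 9] → sum 45
[3, 23, 9, 18] → sum 53
[23, 9, 18, 7] → sum 57
[9, 18, 7, 10] → sum 44
[18, 7, 10, 21] → sum 56
[7, 10, 21, 17] → sum 55
[10, 21, 17, 6] → sum 54
Highest of these is 72.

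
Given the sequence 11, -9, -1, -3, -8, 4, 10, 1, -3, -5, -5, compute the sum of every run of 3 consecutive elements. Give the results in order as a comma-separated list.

Sliding a size-3 window across the 11 values:
(11, -9, -1) → sum 1
(-9, -1, -3) → sum -13
(-1, -3, -8) → sum -12
(-3, -8, 4) → sum -7
(-8, 4, 10) → sum 6
(4, 10, 1) → sum 15
(10, 1, -3) → sum 8
(1, -3, -5) → sum -7
(-3, -5, -5) → sum -13

1, -13, -12, -7, 6, 15, 8, -7, -13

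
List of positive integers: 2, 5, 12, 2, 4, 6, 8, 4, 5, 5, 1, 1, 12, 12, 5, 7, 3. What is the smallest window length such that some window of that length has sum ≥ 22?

add 2: running sum 2 < 22
add 5: running sum 7 < 22
add 12: running sum 19 < 22
add 2: running sum 21 < 22
add 4: shortest ending here [5, 12, 2, 4] sum 23, len 4
add 6: shortest ending here [12, 2, 4, 6] sum 24, len 4
add 8: shortest ending here [12, 2, 4, 6, 8] sum 32, len 5
add 4: shortest ending here [4, 6, 8, 4] sum 22, len 4
add 5: shortest ending here [6, 8, 4, 5] sum 23, len 4
add 5: shortest ending here [8, 4, 5, 5] sum 22, len 4
add 1: shortest ending here [8, 4, 5, 5, 1] sum 23, len 5
add 1: shortest ending here [8, 4, 5, 5, 1, 1] sum 24, len 6
add 12: shortest ending here [5, 5, 1, 1, 12] sum 24, len 5
add 12: shortest ending here [12, 12] sum 24, len 2
add 5: shortest ending here [12, 12, 5] sum 29, len 3
add 7: shortest ending here [12, 5, 7] sum 24, len 3
add 3: shortest ending here [12, 5, 7, 3] sum 27, len 4
Shortest qualifying length: 2.

2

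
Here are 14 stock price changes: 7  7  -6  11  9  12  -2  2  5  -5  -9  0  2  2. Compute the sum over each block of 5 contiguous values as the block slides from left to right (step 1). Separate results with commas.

[7, 7, -6, 11, 9] → sum 28
[7, -6, 11, 9, 12] → sum 33
[-6, 11, 9, 12, -2] → sum 24
[11, 9, 12, -2, 2] → sum 32
[9, 12, -2, 2, 5] → sum 26
[12, -2, 2, 5, -5] → sum 12
[-2, 2, 5, -5, -9] → sum -9
[2, 5, -5, -9, 0] → sum -7
[5, -5, -9, 0, 2] → sum -7
[-5, -9, 0, 2, 2] → sum -10

28, 33, 24, 32, 26, 12, -9, -7, -7, -10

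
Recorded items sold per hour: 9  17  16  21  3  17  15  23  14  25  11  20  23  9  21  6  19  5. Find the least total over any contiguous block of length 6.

(9, 17, 16, 21, 3, 17) → sum 83
(17, 16, 21, 3, 17, 15) → sum 89
(16, 21, 3, 17, 15, 23) → sum 95
(21, 3, 17, 15, 23, 14) → sum 93
(3, 17, 15, 23, 14, 25) → sum 97
(17, 15, 23, 14, 25, 11) → sum 105
(15, 23, 14, 25, 11, 20) → sum 108
(23, 14, 25, 11, 20, 23) → sum 116
(14, 25, 11, 20, 23, 9) → sum 102
(25, 11, 20, 23, 9, 21) → sum 109
(11, 20, 23, 9, 21, 6) → sum 90
(20, 23, 9, 21, 6, 19) → sum 98
(23, 9, 21, 6, 19, 5) → sum 83
Least of these is 83.

83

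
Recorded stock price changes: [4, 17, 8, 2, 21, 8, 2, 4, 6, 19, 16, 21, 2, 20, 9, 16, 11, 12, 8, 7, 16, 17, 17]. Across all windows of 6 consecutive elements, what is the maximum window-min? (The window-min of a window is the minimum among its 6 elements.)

(4, 17, 8, 2, 21, 8) → min 2
(17, 8, 2, 21, 8, 2) → min 2
(8, 2, 21, 8, 2, 4) → min 2
(2, 21, 8, 2, 4, 6) → min 2
(21, 8, 2, 4, 6, 19) → min 2
(8, 2, 4, 6, 19, 16) → min 2
(2, 4, 6, 19, 16, 21) → min 2
(4, 6, 19, 16, 21, 2) → min 2
(6, 19, 16, 21, 2, 20) → min 2
(19, 16, 21, 2, 20, 9) → min 2
(16, 21, 2, 20, 9, 16) → min 2
(21, 2, 20, 9, 16, 11) → min 2
(2, 20, 9, 16, 11, 12) → min 2
(20, 9, 16, 11, 12, 8) → min 8
(9, 16, 11, 12, 8, 7) → min 7
(16, 11, 12, 8, 7, 16) → min 7
(11, 12, 8, 7, 16, 17) → min 7
(12, 8, 7, 16, 17, 17) → min 7
Maximum of these is 8.

8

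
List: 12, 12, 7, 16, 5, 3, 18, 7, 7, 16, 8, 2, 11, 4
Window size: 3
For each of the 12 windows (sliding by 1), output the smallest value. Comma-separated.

7, 7, 5, 3, 3, 3, 7, 7, 7, 2, 2, 2

[12, 12, 7] → min 7
[12, 7, 16] → min 7
[7, 16, 5] → min 5
[16, 5, 3] → min 3
[5, 3, 18] → min 3
[3, 18, 7] → min 3
[18, 7, 7] → min 7
[7, 7, 16] → min 7
[7, 16, 8] → min 7
[16, 8, 2] → min 2
[8, 2, 11] → min 2
[2, 11, 4] → min 2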